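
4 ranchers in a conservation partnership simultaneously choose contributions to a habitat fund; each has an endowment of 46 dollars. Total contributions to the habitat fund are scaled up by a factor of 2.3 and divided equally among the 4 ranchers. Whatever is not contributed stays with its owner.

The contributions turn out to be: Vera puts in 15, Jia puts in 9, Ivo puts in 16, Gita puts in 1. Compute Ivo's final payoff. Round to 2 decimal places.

Total contributed: 15 + 9 + 16 + 1 = 41.
Each receives 2.3 × 41 / 4 = 23.58 from the habitat fund.
Ivo keeps 46 − 16 = 30, so Ivo's payoff is 30 + 23.58 = 53.58.

53.58 dollars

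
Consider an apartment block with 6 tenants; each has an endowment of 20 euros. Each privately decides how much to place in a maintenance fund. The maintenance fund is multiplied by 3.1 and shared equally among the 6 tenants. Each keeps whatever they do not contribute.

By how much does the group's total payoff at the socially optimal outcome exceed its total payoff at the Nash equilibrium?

252.00 euros

Each contributed unit returns 3.1/6 = 0.5167 to its contributor — below 1 — so contributing 0 is dominant for every player. At the Nash equilibrium everyone keeps their 20, and the group total is 6 × 20 = 120.
Each contributed unit returns 3.100 to the group as a whole (0.5167 to each of 6 players), which exceeds 1, so the social optimum is full contribution: group total = 3.100 × 120 = 372.00.
Efficiency loss = 372.00 − 120 = 252.00.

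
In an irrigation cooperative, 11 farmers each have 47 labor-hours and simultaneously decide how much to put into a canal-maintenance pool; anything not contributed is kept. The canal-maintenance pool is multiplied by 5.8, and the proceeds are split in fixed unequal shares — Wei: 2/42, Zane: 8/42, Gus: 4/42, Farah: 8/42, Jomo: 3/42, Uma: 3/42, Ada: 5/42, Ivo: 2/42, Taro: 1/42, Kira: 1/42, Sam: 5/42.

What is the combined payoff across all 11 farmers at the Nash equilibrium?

For player j, contributing a unit is worthwhile iff 5.8 × (j's share) ≥ 1, i.e. iff j's share is at least 0.1724.
Zane and Farah are above the threshold, contributing 47 each; the remaining 9 contribute 0. Total contributed: 94.
The canal-maintenance pool pays out 5.8 × 94 = 545.20 in total (split across the unequal shares, but the aggregate is all that matters for the group sum).
The 9 free-riders keep 47 each, adding 423. Group total = 423 + 545.20 = 968.20.

968.20 labor-hours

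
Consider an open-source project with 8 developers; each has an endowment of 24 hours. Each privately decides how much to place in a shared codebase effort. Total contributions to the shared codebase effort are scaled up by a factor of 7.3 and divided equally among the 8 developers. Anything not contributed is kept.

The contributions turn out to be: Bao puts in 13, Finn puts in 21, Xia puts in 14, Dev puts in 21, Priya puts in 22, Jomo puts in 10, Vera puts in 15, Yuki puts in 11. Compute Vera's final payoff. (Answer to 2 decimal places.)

Total contributed: 13 + 21 + 14 + 21 + 22 + 10 + 15 + 11 = 127.
Each receives 7.3 × 127 / 8 = 115.89 from the shared codebase effort.
Vera keeps 24 − 15 = 9, so Vera's payoff is 9 + 115.89 = 124.89.

124.89 hours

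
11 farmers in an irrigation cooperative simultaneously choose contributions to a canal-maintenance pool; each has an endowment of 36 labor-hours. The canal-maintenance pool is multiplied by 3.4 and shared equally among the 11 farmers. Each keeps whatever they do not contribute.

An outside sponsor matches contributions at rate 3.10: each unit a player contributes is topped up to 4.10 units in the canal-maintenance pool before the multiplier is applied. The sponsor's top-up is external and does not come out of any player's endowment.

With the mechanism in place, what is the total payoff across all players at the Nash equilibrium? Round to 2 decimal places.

With the mechanism, a contributed unit returns 3.4 × 4.10 / 11 = 1.2673 per unit of net cost to the contributor — now above 1 — so contributing fully is weakly dominant for every player.
So the Nash equilibrium is full contribution by all 11; the group earns 3.4 × 4.10 × 396 = 5520.24.

5520.24 labor-hours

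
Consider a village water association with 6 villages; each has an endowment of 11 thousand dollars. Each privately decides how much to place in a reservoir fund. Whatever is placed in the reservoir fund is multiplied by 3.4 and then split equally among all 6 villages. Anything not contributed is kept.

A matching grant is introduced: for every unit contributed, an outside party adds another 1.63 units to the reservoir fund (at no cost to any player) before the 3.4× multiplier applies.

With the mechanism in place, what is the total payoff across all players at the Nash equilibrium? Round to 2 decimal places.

The effective private return per unit is now 3.4 × 2.63 / 6 = 1.4903 > 1, so every player's dominant strategy flips to full contribution.
At the Nash equilibrium everyone contributes 11. Group total payoff = 3.4 × 2.63 × 66 = 590.17.

590.17 thousand dollars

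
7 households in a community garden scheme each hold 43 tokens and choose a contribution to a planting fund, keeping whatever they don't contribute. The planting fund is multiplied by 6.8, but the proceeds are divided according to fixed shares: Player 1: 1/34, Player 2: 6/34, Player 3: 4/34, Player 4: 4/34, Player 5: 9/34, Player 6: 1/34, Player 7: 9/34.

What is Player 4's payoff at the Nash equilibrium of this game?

146.20 tokens

Player j's private return per contributed unit is 6.8 × (j's share). Contributing is weakly dominant for j when that share is at least 1/6.8 = 0.1471, and contributing 0 is dominant otherwise.
Player 2, Player 5 and Player 7 are above the threshold, contributing 43 each; the remaining 4 contribute 0. Total contributed: 129.
Player 4 keeps 43 and receives 6.8 × 129 × 4/34 = 103.20 from the planting fund, for a payoff of 146.20.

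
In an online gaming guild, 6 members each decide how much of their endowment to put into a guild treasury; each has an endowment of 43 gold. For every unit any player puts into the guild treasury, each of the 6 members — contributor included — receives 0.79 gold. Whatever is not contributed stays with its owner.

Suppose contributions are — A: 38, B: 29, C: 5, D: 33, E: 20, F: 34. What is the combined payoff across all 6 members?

Total contributed: 38 + 29 + 5 + 33 + 20 + 34 = 159; total kept: 6 × 43 − 159 = 99.
The guild treasury pays out 0.79 × 6 × 159 = 753.66 in aggregate.
Group total = 99 + 753.66 = 852.66.

852.66 gold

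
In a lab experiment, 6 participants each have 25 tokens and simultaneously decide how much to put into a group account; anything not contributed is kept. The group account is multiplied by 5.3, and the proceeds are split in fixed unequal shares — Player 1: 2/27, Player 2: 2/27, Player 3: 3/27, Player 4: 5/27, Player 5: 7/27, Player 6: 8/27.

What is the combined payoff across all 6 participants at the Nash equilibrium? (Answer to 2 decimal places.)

For player j, contributing a unit is worthwhile iff 5.3 × (j's share) ≥ 1, i.e. iff j's share is at least 0.1887.
Player 5 and Player 6 are above the threshold, contributing 25 each; the remaining 4 contribute 0. Total contributed: 50.
The group account pays out 5.3 × 50 = 265.00 in total (split across the unequal shares, but the aggregate is all that matters for the group sum).
The 4 free-riders keep 25 each, adding 100. Group total = 100 + 265.00 = 365.00.

365.00 tokens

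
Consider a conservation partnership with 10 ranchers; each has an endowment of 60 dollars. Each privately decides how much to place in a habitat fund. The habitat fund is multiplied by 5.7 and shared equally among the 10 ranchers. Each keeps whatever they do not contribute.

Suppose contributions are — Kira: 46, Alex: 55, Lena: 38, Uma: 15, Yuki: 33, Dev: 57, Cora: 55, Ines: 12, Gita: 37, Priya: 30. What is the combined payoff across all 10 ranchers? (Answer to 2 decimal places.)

2376.60 dollars

Total contributed: 46 + 55 + 38 + 15 + 33 + 57 + 55 + 12 + 37 + 30 = 378; total kept: 10 × 60 − 378 = 222.
The habitat fund pays out 5.7 × 378 = 2154.60 in aggregate.
Group total = 222 + 2154.60 = 2376.60.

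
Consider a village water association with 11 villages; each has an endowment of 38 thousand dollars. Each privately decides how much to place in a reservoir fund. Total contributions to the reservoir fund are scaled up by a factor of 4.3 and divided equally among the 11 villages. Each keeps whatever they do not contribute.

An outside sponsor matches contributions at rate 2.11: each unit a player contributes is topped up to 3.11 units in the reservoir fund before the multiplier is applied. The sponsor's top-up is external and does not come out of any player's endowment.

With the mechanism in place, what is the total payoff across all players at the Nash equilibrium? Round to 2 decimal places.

Under the mechanism each unit contributed yields 4.3 × 3.11 / 11 = 1.2157 back to its contributor per unit of net cost, which exceeds 1, making full contribution the dominant choice for everyone.
So the Nash equilibrium is full contribution by all 11; the group earns 4.3 × 3.11 × 418 = 5589.91.

5589.91 thousand dollars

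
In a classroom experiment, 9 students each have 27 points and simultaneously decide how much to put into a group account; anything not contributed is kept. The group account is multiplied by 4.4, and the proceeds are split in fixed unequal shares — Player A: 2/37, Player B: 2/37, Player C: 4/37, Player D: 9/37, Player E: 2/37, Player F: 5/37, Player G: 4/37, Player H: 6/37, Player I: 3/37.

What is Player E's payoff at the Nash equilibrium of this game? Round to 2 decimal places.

33.42 points

A player with share s gets back 4.4·s per unit contributed, so full contribution is dominant for anyone with s > 1/4.4 = 0.2273 and zero contribution is dominant for anyone below.
The only share above 0.2273 is Player D's 9/37, contributing 27; the remaining 8 contribute 0. Total contributed: 27.
Player E keeps 27 and receives 4.4 × 27 × 2/37 = 6.42 from the group account, for a payoff of 33.42.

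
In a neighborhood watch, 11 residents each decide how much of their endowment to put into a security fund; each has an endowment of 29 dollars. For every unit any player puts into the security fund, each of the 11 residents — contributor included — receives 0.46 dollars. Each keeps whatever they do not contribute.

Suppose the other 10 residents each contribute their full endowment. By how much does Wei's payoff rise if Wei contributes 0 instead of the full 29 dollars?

15.66 dollars

Switching from a contribution of 29 to 0 lets Wei keep an extra 29 dollars, but lowers the security fund by 29, which costs Wei their own share of that drop: 0.46 × 29 = 13.34.
Net gain = 29 − 13.34 = 15.66. The private return per contributed unit (0.46) is below 1, so free-riding is indeed the best response regardless of what the others do.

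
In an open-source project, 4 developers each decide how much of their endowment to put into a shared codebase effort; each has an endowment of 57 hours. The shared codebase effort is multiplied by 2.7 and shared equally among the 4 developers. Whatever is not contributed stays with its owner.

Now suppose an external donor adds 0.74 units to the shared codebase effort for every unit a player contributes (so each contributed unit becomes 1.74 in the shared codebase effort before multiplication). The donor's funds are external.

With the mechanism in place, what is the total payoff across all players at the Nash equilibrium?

1071.14 hours

Under the mechanism each unit contributed yields 2.7 × 1.74 / 4 = 1.1745 back to its contributor per unit of net cost, which exceeds 1, making full contribution the dominant choice for everyone.
At the Nash equilibrium everyone contributes 57. Group total payoff = 2.7 × 1.74 × 228 = 1071.14.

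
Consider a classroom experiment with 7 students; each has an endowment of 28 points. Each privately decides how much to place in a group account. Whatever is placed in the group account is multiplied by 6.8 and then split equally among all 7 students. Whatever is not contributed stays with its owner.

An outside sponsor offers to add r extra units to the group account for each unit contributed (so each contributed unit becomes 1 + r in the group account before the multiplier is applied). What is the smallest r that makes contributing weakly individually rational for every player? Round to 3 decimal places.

0.029

With matching at rate r, one contributed unit becomes (1 + r) in the group account and returns 6.8 × (1 + r) / 7 to the contributor.
Setting this equal to 1: 1 + r = 7/6.8 = 1.0294.
So the minimum matching rate is r = 1.0294 − 1 = 0.029.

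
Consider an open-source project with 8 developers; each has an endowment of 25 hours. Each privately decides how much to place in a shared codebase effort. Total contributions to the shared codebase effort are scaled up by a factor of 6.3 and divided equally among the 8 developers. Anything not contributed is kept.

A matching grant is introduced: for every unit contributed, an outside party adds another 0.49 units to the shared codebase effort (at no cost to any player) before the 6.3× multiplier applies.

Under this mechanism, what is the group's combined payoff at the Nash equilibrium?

With the mechanism, a contributed unit returns 6.3 × 1.49 / 8 = 1.1734 per unit of net cost to the contributor — now above 1 — so contributing fully is weakly dominant for every player.
At the Nash equilibrium everyone contributes 25. Group total payoff = 6.3 × 1.49 × 200 = 1877.40.

1877.40 hours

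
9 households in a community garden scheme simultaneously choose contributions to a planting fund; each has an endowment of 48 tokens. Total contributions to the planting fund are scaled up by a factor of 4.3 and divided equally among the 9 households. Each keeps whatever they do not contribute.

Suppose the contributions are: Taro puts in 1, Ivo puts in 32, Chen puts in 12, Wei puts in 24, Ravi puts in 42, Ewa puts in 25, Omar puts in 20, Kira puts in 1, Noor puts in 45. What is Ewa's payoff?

Total contributed: 1 + 32 + 12 + 24 + 42 + 25 + 20 + 1 + 45 = 202.
Each receives 4.3 × 202 / 9 = 96.51 from the planting fund.
Ewa keeps 48 − 25 = 23, so Ewa's payoff is 23 + 96.51 = 119.51.

119.51 tokens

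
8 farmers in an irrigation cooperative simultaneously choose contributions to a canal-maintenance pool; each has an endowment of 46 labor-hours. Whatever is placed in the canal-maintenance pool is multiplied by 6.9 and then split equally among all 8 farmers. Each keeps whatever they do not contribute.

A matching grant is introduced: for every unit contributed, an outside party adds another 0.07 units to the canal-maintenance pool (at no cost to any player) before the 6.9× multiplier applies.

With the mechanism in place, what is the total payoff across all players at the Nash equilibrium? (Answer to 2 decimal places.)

368.00 labor-hours

The effective private return is 6.9 × 1.07 / 8 = 0.9229, which is still under 1, so the mechanism doesn't change anyone's dominant strategy: zero contribution.
At the Nash equilibrium no one contributes; group total payoff = 8 × 46 = 368.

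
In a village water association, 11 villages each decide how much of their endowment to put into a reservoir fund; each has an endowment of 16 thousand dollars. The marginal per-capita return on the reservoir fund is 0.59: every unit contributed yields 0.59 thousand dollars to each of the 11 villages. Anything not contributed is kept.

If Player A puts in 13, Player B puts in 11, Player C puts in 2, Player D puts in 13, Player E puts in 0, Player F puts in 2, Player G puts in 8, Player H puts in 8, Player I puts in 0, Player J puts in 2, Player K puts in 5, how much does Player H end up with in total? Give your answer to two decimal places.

45.76 thousand dollars

Total contributed: 13 + 11 + 2 + 13 + 0 + 2 + 8 + 8 + 0 + 2 + 5 = 64.
Each receives 0.59 × 64 = 37.76 from the reservoir fund.
Player H keeps 16 − 8 = 8, so Player H's payoff is 8 + 37.76 = 45.76.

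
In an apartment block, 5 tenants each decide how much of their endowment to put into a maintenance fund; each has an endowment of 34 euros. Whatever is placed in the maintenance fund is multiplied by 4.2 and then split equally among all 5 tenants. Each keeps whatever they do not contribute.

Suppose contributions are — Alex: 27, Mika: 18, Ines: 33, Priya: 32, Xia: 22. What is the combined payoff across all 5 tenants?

Total contributed: 27 + 18 + 33 + 32 + 22 = 132; total kept: 5 × 34 − 132 = 38.
The maintenance fund pays out 4.2 × 132 = 554.40 in aggregate.
Group total = 38 + 554.40 = 592.40.

592.40 euros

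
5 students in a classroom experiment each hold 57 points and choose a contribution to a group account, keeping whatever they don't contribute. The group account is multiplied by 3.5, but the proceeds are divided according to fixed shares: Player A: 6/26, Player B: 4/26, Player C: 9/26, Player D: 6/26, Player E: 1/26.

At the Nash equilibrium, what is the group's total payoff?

427.50 points

Each unit j contributes comes back to j as 3.5 × (j's share), so j prefers to contribute only if that share exceeds 1/3.5 = 0.2857; otherwise keeping the unit dominates.
The only share above 0.2857 is Player C's 9/26, contributing 57; the remaining 4 contribute 0. Total contributed: 57.
The group account pays out 3.5 × 57 = 199.50 in total (split across the unequal shares, but the aggregate is all that matters for the group sum).
The 4 free-riders keep 57 each, adding 228. Group total = 228 + 199.50 = 427.50.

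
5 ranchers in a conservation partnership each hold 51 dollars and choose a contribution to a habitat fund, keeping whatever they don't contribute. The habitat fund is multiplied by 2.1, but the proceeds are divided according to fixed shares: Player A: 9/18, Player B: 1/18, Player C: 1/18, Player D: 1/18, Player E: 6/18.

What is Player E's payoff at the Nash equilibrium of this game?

86.70 dollars

Each unit j contributes comes back to j as 2.1 × (j's share), so j prefers to contribute only if that share exceeds 1/2.1 = 0.4762; otherwise keeping the unit dominates.
The only share above 0.4762 is Player A's 9/18, contributing 51; the remaining 4 contribute 0. Total contributed: 51.
Player E keeps 51 and receives 2.1 × 51 × 6/18 = 35.70 from the habitat fund, for a payoff of 86.70.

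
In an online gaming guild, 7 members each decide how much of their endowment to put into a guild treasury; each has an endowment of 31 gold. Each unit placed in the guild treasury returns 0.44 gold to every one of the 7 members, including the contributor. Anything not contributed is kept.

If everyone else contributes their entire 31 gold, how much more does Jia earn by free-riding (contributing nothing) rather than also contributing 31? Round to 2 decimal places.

17.36 gold

Switching from a contribution of 31 to 0 lets Jia keep an extra 31 gold, but lowers the guild treasury by 31, which costs Jia their own share of that drop: 0.44 × 31 = 13.64.
Net gain = 31 − 13.64 = 17.36. The private return per contributed unit (0.44) is below 1, so free-riding is indeed the best response regardless of what the others do.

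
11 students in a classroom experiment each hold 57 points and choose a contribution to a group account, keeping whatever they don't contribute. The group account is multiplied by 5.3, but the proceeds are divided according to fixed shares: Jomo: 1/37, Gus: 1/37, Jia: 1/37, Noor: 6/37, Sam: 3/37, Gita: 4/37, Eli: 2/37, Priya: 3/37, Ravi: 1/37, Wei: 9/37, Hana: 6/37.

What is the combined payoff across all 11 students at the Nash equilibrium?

For player j, contributing a unit is worthwhile iff 5.3 × (j's share) ≥ 1, i.e. iff j's share is at least 0.1887.
The only share above 0.1887 is Wei's 9/37, contributing 57; the remaining 10 contribute 0. Total contributed: 57.
The group account pays out 5.3 × 57 = 302.10 in total (split across the unequal shares, but the aggregate is all that matters for the group sum).
The 10 free-riders keep 57 each, adding 570. Group total = 570 + 302.10 = 872.10.

872.10 points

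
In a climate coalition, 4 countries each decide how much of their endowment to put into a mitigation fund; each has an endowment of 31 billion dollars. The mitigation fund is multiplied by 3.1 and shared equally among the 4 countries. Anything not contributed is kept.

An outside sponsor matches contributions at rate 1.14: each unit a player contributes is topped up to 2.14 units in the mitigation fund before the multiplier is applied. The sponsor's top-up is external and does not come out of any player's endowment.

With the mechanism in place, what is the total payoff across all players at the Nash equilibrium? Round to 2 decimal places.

Under the mechanism each unit contributed yields 3.1 × 2.14 / 4 = 1.6585 back to its contributor per unit of net cost, which exceeds 1, making full contribution the dominant choice for everyone.
So the Nash equilibrium is full contribution by all 4; the group earns 3.1 × 2.14 × 124 = 822.62.

822.62 billion dollars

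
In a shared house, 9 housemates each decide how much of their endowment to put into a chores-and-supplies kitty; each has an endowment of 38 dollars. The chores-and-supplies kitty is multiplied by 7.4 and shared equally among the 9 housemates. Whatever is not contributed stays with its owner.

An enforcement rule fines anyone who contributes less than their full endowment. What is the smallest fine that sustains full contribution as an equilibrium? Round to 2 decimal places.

Given the others contribute fully, the best deviation is to contribute 0 (any partial contribution still incurs the fine and gives up units whose private return 0.8222 is below 1).
Deviating from 38 to 0 saves 38 dollars but forfeits the deviator's share of the drop in the chores-and-supplies kitty: 7.4/9 × 38 = 31.24.
So the deviation gain is 38 − 31.24 = 6.76, and the fine must be at least 6.76 dollars to wipe it out.

6.76 dollars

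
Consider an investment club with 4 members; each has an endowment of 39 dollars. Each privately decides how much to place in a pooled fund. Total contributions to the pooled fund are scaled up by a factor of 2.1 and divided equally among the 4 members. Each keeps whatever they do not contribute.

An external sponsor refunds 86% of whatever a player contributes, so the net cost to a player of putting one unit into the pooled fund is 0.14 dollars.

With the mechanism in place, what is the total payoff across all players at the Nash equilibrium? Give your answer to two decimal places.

461.76 dollars

Under the mechanism each unit contributed yields (2.1/4) / 0.14 = 3.7500 back to its contributor per unit of net cost, which exceeds 1, making full contribution the dominant choice for everyone.
So the Nash equilibrium is full contribution by all 4; the group earns 4 × (39 × 0.86 + 2.1 × 39) = 461.76.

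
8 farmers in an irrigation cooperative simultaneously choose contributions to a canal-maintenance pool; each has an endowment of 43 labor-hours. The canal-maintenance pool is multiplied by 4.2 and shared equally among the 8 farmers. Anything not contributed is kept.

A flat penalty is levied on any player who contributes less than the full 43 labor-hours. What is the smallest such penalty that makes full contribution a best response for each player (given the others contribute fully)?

Given the others contribute fully, the best deviation is to contribute 0 (any partial contribution still incurs the fine and gives up units whose private return 0.5250 is below 1).
Deviating from 43 to 0 saves 43 labor-hours but forfeits the deviator's share of the drop in the canal-maintenance pool: 4.2/8 × 43 = 22.57.
So the deviation gain is 43 − 22.57 = 20.43, and the fine must be at least 20.43 labor-hours to wipe it out.

20.43 labor-hours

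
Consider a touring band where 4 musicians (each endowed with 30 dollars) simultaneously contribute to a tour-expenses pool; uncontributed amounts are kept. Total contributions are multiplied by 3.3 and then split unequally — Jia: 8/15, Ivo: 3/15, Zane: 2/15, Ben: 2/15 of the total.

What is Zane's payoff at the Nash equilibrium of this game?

A player with share s gets back 3.3·s per unit contributed, so full contribution is dominant for anyone with s > 1/3.3 = 0.3030 and zero contribution is dominant for anyone below.
Only Jia (8/15) clears that bar, contributing 30; the remaining 3 contribute 0. Total contributed: 30.
Zane keeps 30 and receives 3.3 × 30 × 2/15 = 13.20 from the tour-expenses pool, for a payoff of 43.20.

43.20 dollars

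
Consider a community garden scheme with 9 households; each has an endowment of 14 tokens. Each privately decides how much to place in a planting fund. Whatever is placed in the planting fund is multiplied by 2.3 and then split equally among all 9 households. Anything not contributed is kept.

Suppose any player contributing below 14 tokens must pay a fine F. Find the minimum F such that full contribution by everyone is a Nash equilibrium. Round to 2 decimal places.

Given the others contribute fully, the best deviation is to contribute 0 (any partial contribution still incurs the fine and gives up units whose private return 0.2556 is below 1).
Deviating from 14 to 0 saves 14 tokens but forfeits the deviator's share of the drop in the planting fund: 2.3/9 × 14 = 3.58.
So the deviation gain is 14 − 3.58 = 10.42, and the fine must be at least 10.42 tokens to wipe it out.

10.42 tokens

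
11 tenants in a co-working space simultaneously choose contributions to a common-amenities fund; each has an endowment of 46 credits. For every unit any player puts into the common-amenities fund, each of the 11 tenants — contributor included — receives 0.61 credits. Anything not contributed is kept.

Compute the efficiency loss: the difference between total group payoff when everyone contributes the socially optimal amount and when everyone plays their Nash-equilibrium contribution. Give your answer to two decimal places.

The private return per contributed unit is 0.61 < 1, so contributing 0 is dominant for every player. At the Nash equilibrium everyone keeps their 46, and the group total is 11 × 46 = 506.
Each contributed unit returns 6.710 to the group as a whole (0.61 to each of 11 players), which exceeds 1, so the social optimum is full contribution: group total = 6.710 × 506 = 3395.26.
Efficiency loss = 3395.26 − 506 = 2889.26.

2889.26 credits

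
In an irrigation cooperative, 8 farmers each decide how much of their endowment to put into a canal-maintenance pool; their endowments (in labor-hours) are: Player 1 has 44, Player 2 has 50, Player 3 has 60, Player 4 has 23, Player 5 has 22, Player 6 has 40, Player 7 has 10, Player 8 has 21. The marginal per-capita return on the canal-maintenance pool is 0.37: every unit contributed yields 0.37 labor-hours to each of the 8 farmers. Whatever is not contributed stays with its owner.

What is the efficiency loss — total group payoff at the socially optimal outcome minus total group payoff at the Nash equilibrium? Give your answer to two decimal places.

The private return per contributed unit is 0.37 < 1 for everyone, so the Nash equilibrium is zero contribution and the group total is Σ E_j = 44 + 50 + 60 + 23 + 22 + 40 + 10 + 21 = 270.
Each contributed unit returns 2.960 to the group, so the social optimum is full contribution by everyone: group total = 2.960 × 270 = 799.20.
Efficiency loss = (2.960 − 1) × 270 = 529.20.

529.20 labor-hours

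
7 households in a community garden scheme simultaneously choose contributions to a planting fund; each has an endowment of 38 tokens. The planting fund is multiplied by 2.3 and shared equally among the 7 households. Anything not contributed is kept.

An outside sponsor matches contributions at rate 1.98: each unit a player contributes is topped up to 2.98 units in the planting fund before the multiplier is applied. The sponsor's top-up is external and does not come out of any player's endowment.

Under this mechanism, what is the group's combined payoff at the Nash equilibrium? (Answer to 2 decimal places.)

266.00 tokens

The effective private return is 2.3 × 2.98 / 7 = 0.9791, which is still under 1, so the mechanism doesn't change anyone's dominant strategy: zero contribution.
At the Nash equilibrium no one contributes; group total payoff = 7 × 38 = 266.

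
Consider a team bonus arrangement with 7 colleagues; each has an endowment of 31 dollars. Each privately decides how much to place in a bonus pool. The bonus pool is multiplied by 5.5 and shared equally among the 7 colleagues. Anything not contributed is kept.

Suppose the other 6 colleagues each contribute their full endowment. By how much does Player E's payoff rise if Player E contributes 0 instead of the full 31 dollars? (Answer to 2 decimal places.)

6.64 dollars

Switching from a contribution of 31 to 0 lets Player E keep an extra 31 dollars, but lowers the bonus pool by 31, which costs Player E their own share of that drop: 5.5/7 × 31 = 24.36.
Net gain = 31 − 24.36 = 6.64. The private return per contributed unit (0.7857) is below 1, so free-riding is indeed the best response regardless of what the others do.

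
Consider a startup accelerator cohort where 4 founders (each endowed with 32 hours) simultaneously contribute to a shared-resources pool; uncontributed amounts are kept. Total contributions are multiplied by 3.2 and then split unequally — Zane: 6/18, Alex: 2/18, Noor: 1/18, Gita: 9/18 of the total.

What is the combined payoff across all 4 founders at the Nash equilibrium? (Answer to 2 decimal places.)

268.80 hours

A player with share s gets back 3.2·s per unit contributed, so full contribution is dominant for anyone with s > 1/3.2 = 0.3125 and zero contribution is dominant for anyone below.
Zane and Gita clear that bar, contributing 32 each; the remaining 2 contribute 0. Total contributed: 64.
The shared-resources pool pays out 3.2 × 64 = 204.80 in total (split across the unequal shares, but the aggregate is all that matters for the group sum).
The 2 free-riders keep 32 each, adding 64. Group total = 64 + 204.80 = 268.80.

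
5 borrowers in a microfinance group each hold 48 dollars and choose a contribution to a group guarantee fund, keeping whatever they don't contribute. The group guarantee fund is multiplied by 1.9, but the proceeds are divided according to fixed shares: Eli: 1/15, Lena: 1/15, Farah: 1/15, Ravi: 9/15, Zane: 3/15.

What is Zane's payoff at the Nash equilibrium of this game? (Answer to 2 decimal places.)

66.24 dollars

A player with share s gets back 1.9·s per unit contributed, so full contribution is dominant for anyone with s > 1/1.9 = 0.5263 and zero contribution is dominant for anyone below.
Ravi alone (share 9/15) is above the threshold, contributing 48; the remaining 4 contribute 0. Total contributed: 48.
Zane keeps 48 and receives 1.9 × 48 × 3/15 = 18.24 from the group guarantee fund, for a payoff of 66.24.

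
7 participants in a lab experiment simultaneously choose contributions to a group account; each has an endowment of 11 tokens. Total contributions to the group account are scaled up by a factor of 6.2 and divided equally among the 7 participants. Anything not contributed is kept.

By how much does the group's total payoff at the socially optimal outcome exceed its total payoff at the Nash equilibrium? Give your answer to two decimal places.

400.40 tokens

Each contributed unit returns 6.2/7 = 0.8857 to its contributor — below 1 — so contributing 0 is dominant for every player. At the Nash equilibrium everyone keeps their 11, and the group total is 7 × 11 = 77.
Each contributed unit returns 6.200 to the group as a whole (0.8857 to each of 7 players), which exceeds 1, so the social optimum is full contribution: group total = 6.200 × 77 = 477.40.
Efficiency loss = 477.40 − 77 = 400.40.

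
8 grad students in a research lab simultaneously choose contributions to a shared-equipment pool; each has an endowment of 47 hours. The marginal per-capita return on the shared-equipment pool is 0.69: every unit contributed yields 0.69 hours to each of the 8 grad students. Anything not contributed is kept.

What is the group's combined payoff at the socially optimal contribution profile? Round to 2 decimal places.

Each contributed unit returns 5.520 to the group as a whole (0.69 to each of 8 players), which exceeds 1, so the social optimum is full contribution: group total = 5.520 × 376 = 2075.52.

2075.52 hours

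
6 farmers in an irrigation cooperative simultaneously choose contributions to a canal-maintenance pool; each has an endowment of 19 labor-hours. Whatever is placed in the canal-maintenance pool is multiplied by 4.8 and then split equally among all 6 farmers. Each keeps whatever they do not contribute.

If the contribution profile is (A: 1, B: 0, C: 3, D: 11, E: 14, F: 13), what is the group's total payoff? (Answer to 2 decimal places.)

273.60 labor-hours

Total contributed: 1 + 0 + 3 + 11 + 14 + 13 = 42; total kept: 6 × 19 − 42 = 72.
The canal-maintenance pool pays out 4.8 × 42 = 201.60 in aggregate.
Group total = 72 + 201.60 = 273.60.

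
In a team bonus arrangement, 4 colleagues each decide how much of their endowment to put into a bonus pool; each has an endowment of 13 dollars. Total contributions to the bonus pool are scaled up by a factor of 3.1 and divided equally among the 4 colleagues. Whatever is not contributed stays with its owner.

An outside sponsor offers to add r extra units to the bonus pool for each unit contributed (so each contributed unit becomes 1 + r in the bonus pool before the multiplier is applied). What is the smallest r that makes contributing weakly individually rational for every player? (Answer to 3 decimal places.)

0.290

With matching at rate r, one contributed unit becomes (1 + r) in the bonus pool and returns 3.1 × (1 + r) / 4 to the contributor.
Setting this equal to 1: 1 + r = 4/3.1 = 1.2903.
So the minimum matching rate is r = 1.2903 − 1 = 0.290.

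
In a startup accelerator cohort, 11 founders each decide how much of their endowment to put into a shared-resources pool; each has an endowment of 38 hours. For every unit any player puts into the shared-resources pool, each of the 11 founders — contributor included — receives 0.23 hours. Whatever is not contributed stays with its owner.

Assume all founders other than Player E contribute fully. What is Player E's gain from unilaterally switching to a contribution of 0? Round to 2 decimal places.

Switching from a contribution of 38 to 0 lets Player E keep an extra 38 hours, but lowers the shared-resources pool by 38, which costs Player E their own share of that drop: 0.23 × 38 = 8.74.
Net gain = 38 − 8.74 = 29.26. The private return per contributed unit (0.23) is below 1, so free-riding is indeed the best response regardless of what the others do.

29.26 hours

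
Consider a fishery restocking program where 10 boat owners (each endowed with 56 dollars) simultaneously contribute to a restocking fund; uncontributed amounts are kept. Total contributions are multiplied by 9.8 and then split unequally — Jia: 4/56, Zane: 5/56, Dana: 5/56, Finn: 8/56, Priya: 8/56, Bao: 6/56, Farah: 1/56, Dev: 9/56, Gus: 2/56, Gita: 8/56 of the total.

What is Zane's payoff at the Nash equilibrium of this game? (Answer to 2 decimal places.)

301.00 dollars

For player j, contributing a unit is worthwhile iff 9.8 × (j's share) ≥ 1, i.e. iff j's share is at least 0.1020.
Finn, Priya, Bao, Dev and Gita clear that bar, contributing 56 each; the remaining 5 contribute 0. Total contributed: 280.
Zane keeps 56 and receives 9.8 × 280 × 5/56 = 245.00 from the restocking fund, for a payoff of 301.00.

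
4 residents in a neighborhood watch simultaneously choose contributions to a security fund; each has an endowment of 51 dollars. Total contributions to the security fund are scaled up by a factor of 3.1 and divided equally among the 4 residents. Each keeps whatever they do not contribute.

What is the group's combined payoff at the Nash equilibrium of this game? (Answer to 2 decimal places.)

204.00 dollars

Each contributed unit returns 3.1/4 = 0.7750 to its contributor — below 1 — so contributing 0 is dominant for every player. At the Nash equilibrium everyone keeps their 51, and the group total is 4 × 51 = 204.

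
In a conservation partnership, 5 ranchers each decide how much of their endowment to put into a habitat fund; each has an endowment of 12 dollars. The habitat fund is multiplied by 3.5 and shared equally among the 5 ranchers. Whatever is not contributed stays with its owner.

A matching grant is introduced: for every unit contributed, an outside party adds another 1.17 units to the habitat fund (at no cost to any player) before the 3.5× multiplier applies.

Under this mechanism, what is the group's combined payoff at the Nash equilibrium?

Under the mechanism each unit contributed yields 3.5 × 2.17 / 5 = 1.5190 back to its contributor per unit of net cost, which exceeds 1, making full contribution the dominant choice for everyone.
At the Nash equilibrium everyone contributes 12. Group total payoff = 3.5 × 2.17 × 60 = 455.70.

455.70 dollars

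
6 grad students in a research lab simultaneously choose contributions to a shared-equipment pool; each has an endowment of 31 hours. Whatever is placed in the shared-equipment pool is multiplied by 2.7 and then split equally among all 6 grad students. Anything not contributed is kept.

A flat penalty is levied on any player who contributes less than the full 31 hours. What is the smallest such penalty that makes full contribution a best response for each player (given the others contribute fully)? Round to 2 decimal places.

Given the others contribute fully, the best deviation is to contribute 0 (any partial contribution still incurs the fine and gives up units whose private return 0.4500 is below 1).
Deviating from 31 to 0 saves 31 hours but forfeits the deviator's share of the drop in the shared-equipment pool: 2.7/6 × 31 = 13.95.
So the deviation gain is 31 − 13.95 = 17.05, and the fine must be at least 17.05 hours to wipe it out.

17.05 hours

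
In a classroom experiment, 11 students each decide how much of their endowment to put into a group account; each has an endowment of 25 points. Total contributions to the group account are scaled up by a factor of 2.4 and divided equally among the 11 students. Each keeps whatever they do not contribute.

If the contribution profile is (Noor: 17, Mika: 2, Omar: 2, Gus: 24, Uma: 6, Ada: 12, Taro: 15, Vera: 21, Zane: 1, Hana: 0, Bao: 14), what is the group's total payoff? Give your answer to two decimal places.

434.60 points

Total contributed: 17 + 2 + 2 + 24 + 6 + 12 + 15 + 21 + 1 + 0 + 14 = 114; total kept: 11 × 25 − 114 = 161.
The group account pays out 2.4 × 114 = 273.60 in aggregate.
Group total = 161 + 273.60 = 434.60.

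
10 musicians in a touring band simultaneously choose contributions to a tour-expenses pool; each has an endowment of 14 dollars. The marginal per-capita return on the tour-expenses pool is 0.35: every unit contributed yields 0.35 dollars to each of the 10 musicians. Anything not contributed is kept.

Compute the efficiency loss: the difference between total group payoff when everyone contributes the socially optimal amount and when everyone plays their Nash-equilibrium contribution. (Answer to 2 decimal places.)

The private return per contributed unit is 0.35 < 1, so contributing 0 is dominant for every player. At the Nash equilibrium everyone keeps their 14, and the group total is 10 × 14 = 140.
Each contributed unit returns 3.500 to the group as a whole (0.35 to each of 10 players), which exceeds 1, so the social optimum is full contribution: group total = 3.500 × 140 = 490.00.
Efficiency loss = 490.00 − 140 = 350.00.

350.00 dollars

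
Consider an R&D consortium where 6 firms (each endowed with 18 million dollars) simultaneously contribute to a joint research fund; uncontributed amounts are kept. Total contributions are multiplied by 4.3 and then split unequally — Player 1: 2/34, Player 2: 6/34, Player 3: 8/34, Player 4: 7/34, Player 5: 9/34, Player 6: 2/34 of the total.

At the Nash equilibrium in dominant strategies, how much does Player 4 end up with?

49.87 million dollars

For player j, contributing a unit is worthwhile iff 4.3 × (j's share) ≥ 1, i.e. iff j's share is at least 0.2326.
The shares above 0.2326 belong to Player 3 and Player 5, contributing 18 each; the remaining 4 contribute 0. Total contributed: 36.
Player 4 keeps 18 and receives 4.3 × 36 × 7/34 = 31.87 from the joint research fund, for a payoff of 49.87.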